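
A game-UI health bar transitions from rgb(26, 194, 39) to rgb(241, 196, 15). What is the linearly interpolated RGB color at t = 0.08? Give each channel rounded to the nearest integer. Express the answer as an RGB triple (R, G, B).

R = 26 + 0.08 × (241 − 26) = 26 + 0.08 × 215 = 43.2 → 43
G = 194 + 0.08 × (196 − 194) = 194 + 0.08 × 2 = 194.16 → 194
B = 39 + 0.08 × (15 − 39) = 39 + 0.08 × -24 = 37.08 → 37
So the blended color is (43, 194, 37), about #2bc225.

(43, 194, 37)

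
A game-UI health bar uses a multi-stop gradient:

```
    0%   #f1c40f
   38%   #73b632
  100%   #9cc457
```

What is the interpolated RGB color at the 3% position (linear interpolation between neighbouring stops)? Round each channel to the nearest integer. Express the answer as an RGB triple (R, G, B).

3% lies between the 0% and 38% stops, so the local fraction is t = (3 − 0)/(38 − 0) = 3/38 ≈ 0.0789.
#f1c40f → (241, 196, 15); #73b632 → (115, 182, 50).
R = 241 + 0.0789 × (115 − 241) = 231.059 → 231
G = 196 + 0.0789 × (182 − 196) = 194.895 → 195
B = 15 + 0.0789 × (50 − 15) = 17.761 → 18

(231, 195, 18)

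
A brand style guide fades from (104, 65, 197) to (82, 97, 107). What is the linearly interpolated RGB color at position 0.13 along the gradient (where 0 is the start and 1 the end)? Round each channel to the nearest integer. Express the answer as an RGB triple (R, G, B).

R = 104 + 0.13 × (82 − 104) = 104 + 0.13 × -22 = 101.14 → 101
G = 65 + 0.13 × (97 − 65) = 65 + 0.13 × 32 = 69.16 → 69
B = 197 + 0.13 × (107 − 197) = 197 + 0.13 × -90 = 185.3 → 185

(101, 69, 185)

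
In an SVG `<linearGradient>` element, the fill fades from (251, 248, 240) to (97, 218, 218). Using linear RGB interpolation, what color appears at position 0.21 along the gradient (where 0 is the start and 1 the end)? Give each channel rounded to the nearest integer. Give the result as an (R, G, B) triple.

(219, 242, 235)

R = 251 + 0.21 × (97 − 251) = 251 + 0.21 × -154 = 218.66 → 219
G = 248 + 0.21 × (218 − 248) = 248 + 0.21 × -30 = 241.7 → 242
B = 240 + 0.21 × (218 − 240) = 240 + 0.21 × -22 = 235.38 → 235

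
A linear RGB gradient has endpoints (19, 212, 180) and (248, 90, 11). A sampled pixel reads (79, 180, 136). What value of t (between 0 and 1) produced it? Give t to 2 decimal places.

0.26

Invert the lerp on the R channel (largest span, 229): t = (79 − 19) / (248 − 19) = 60/229 = 0.26201.
Check on G: (180 − 212)/(90 − 212) = 0.2623 ✓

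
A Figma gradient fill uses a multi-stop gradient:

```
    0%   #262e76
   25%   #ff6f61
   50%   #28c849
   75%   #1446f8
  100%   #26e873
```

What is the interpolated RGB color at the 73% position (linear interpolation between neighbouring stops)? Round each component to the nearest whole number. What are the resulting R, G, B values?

73% lies between the 50% and 75% stops, so the local fraction is t = (73 − 50)/(75 − 50) = 23/25 ≈ 0.92.
#28c849 → (40, 200, 73); #1446f8 → (20, 70, 248).
R = 40 + 0.92 × (20 − 40) = 21.6 → 22
G = 200 + 0.92 × (70 − 200) = 80.4 → 80
B = 73 + 0.92 × (248 − 73) = 234 → 234

(22, 80, 234)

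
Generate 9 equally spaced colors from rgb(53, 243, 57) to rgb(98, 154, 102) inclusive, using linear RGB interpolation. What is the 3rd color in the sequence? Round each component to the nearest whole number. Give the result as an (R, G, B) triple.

With 9 swatches and endpoints inclusive, swatch 3 sits at t = (3 − 1)/(9 − 1) = 2/8 ≈ 0.25.
R = 53 + 0.25 × (98 − 53) = 64.25 → 64
G = 243 + 0.25 × (154 − 243) = 220.75 → 221
B = 57 + 0.25 × (102 − 57) = 68.25 → 68

(64, 221, 68)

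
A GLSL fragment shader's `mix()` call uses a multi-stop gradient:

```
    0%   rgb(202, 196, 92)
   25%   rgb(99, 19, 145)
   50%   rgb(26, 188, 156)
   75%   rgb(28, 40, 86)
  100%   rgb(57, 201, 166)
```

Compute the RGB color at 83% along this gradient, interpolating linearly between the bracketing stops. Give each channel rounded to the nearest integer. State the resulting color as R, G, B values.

(37, 92, 112)

83% lies between the 75% and 100% stops, so the local fraction is t = (83 − 75)/(100 − 75) = 8/25 ≈ 0.32.
R = 28 + 0.32 × (57 − 28) = 37.28 → 37
G = 40 + 0.32 × (201 − 40) = 91.52 → 92
B = 86 + 0.32 × (166 − 86) = 111.6 → 112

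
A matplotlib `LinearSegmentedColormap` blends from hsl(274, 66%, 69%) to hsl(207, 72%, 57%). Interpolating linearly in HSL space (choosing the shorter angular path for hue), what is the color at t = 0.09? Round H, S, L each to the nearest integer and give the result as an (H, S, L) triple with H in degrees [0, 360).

Hue arc: Δh = 207 − 274 = -67° (|Δh| ≤ 180, already the shorter path).
H = 274 + 0.09 × (-67) = 267.97 → 268°
S = 66 + 0.09 × (72 − 66) = 66.54 → 67%
L = 69 + 0.09 × (57 − 69) = 67.92 → 68%

(268, 67, 68)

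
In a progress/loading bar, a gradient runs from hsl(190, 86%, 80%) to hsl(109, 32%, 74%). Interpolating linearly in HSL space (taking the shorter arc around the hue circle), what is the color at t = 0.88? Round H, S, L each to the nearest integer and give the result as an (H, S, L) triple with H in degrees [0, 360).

(119, 38, 75)

Hue arc: Δh = 109 − 190 = -81° (|Δh| ≤ 180, already the shorter path).
H = 190 + 0.88 × (-81) = 118.72 → 119°
S = 86 + 0.88 × (32 − 86) = 38.48 → 38%
L = 80 + 0.88 × (74 − 80) = 74.72 → 75%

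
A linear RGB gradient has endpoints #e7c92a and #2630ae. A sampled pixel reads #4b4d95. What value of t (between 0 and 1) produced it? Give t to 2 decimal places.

Invert the lerp on the R channel (largest span, 193): t = (75 − 231) / (38 − 231) = -156/-193 = 0.80829.
Check on G: (77 − 201)/(48 − 201) = 0.8105 ✓

0.81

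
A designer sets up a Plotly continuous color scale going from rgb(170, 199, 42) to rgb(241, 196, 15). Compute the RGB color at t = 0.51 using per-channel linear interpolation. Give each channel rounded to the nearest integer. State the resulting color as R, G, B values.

R = 170 + 0.51 × (241 − 170) = 170 + 0.51 × 71 = 206.21 → 206
G = 199 + 0.51 × (196 − 199) = 199 + 0.51 × -3 = 197.47 → 197
B = 42 + 0.51 × (15 − 42) = 42 + 0.51 × -27 = 28.23 → 28

(206, 197, 28)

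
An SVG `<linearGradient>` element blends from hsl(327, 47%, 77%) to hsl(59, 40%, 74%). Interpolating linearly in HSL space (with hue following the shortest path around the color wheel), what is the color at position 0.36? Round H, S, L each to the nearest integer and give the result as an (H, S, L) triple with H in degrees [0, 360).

Hue: 59 − 327 = -268°, but |-268| > 180 so the shorter arc goes the other way: Δh = -268 + 360 = 92°.
H = 327 + 0.36 × (92) = 360.12 → 360 → 360 mod 360 = 0°
S = 47 + 0.36 × (40 − 47) = 44.48 → 44%
L = 77 + 0.36 × (74 − 77) = 75.92 → 76%

(0, 44, 76)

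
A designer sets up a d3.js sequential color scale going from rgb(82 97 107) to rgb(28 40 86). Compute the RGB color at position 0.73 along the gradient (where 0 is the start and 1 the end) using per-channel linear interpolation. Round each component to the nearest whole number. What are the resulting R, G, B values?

R = 82 + 0.73 × (28 − 82) = 82 + 0.73 × -54 = 42.58 → 43
G = 97 + 0.73 × (40 − 97) = 97 + 0.73 × -57 = 55.39 → 55
B = 107 + 0.73 × (86 − 107) = 107 + 0.73 × -21 = 91.67 → 92
So the blended color is (43, 55, 92), about #2b375c.

(43, 55, 92)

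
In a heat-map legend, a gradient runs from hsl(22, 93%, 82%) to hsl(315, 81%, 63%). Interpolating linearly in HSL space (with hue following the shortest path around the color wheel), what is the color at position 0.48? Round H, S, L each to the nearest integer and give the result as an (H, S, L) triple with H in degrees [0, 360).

Hue: 315 − 22 = 293°, but |293| > 180 so the shorter arc goes the other way: Δh = 293 − 360 = -67°.
H = 22 + 0.48 × (-67) = -10.16 → -10 → -10 mod 360 = 350°
S = 93 + 0.48 × (81 − 93) = 87.24 → 87%
L = 82 + 0.48 × (63 − 82) = 72.88 → 73%

(350, 87, 73)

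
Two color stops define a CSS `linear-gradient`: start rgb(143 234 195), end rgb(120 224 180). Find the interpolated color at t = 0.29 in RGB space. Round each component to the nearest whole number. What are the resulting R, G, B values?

(136, 231, 191)

R = 143 + 0.29 × (120 − 143) = 143 + 0.29 × -23 = 136.33 → 136
G = 234 + 0.29 × (224 − 234) = 234 + 0.29 × -10 = 231.1 → 231
B = 195 + 0.29 × (180 − 195) = 195 + 0.29 × -15 = 190.65 → 191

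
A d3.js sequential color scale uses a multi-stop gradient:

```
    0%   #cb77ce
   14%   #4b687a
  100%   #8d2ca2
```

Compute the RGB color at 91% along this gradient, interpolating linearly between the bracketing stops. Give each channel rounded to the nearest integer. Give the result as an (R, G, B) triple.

(134, 50, 158)

91% lies between the 14% and 100% stops, so the local fraction is t = (91 − 14)/(100 − 14) = 77/86 ≈ 0.8953.
#4b687a → (75, 104, 122); #8d2ca2 → (141, 44, 162).
R = 75 + 0.8953 × (141 − 75) = 134.09 → 134
G = 104 + 0.8953 × (44 − 104) = 50.282 → 50
B = 122 + 0.8953 × (162 − 122) = 157.812 → 158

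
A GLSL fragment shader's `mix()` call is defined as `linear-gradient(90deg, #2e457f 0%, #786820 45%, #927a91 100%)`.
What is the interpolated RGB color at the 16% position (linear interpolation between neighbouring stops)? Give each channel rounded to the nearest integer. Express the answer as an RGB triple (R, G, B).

16% lies between the 0% and 45% stops, so the local fraction is t = (16 − 0)/(45 − 0) = 16/45 ≈ 0.3556.
#2e457f → (46, 69, 127); #786820 → (120, 104, 32).
R = 46 + 0.3556 × (120 − 46) = 72.314 → 72
G = 69 + 0.3556 × (104 − 69) = 81.446 → 81
B = 127 + 0.3556 × (32 − 127) = 93.218 → 93

(72, 81, 93)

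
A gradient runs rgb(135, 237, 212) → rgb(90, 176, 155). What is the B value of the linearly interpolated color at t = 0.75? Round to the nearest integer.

169

B = 212 + 0.75 × (155 − 212) = 169.25 → 169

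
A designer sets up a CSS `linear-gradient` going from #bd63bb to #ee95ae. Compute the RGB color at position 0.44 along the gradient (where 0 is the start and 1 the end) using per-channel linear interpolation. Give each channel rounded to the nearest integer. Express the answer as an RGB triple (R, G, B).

#bd63bb → (189, 99, 187); #ee95ae → (238, 149, 174).
R = 189 + 0.44 × (238 − 189) = 189 + 0.44 × 49 = 210.56 → 211
G = 99 + 0.44 × (149 − 99) = 99 + 0.44 × 50 = 121 → 121
B = 187 + 0.44 × (174 − 187) = 187 + 0.44 × -13 = 181.28 → 181
So the blended color is (211, 121, 181), about #d379b5.

(211, 121, 181)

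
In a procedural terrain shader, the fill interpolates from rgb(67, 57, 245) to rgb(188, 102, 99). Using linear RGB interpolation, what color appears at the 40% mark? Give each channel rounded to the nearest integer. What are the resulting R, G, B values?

(115, 75, 187)

40% corresponds to t = 0.4.
R = 67 + 0.4 × (188 − 67) = 67 + 0.4 × 121 = 115.4 → 115
G = 57 + 0.4 × (102 − 57) = 57 + 0.4 × 45 = 75 → 75
B = 245 + 0.4 × (99 − 245) = 245 + 0.4 × -146 = 186.6 → 187
So the blended color is (115, 75, 187), about #734bbb.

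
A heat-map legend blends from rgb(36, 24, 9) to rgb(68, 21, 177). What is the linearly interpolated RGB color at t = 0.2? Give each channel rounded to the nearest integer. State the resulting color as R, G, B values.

(42, 23, 43)

R = 36 + 0.2 × (68 − 36) = 36 + 0.2 × 32 = 42.4 → 42
G = 24 + 0.2 × (21 − 24) = 24 + 0.2 × -3 = 23.4 → 23
B = 9 + 0.2 × (177 − 9) = 9 + 0.2 × 168 = 42.6 → 43
So the blended color is (42, 23, 43), about #2a172b.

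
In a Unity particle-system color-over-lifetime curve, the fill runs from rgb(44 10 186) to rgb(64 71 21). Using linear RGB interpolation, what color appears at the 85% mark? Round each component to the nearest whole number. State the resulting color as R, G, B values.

85% corresponds to t = 0.85.
R = 44 + 0.85 × (64 − 44) = 44 + 0.85 × 20 = 61 → 61
G = 10 + 0.85 × (71 − 10) = 10 + 0.85 × 61 = 61.85 → 62
B = 186 + 0.85 × (21 − 186) = 186 + 0.85 × -165 = 45.75 → 46

(61, 62, 46)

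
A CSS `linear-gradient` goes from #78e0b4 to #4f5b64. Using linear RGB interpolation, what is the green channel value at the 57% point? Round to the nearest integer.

G₁ = 224 (from #78e0b4), G₂ = 91 (from #4f5b64).
G = 224 + 0.57 × (91 − 224) = 148.19 → 148

148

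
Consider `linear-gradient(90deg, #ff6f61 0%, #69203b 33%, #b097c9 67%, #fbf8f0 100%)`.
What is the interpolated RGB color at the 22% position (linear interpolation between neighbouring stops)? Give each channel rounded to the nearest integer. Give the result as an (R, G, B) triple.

(155, 58, 72)

22% lies between the 0% and 33% stops, so the local fraction is t = (22 − 0)/(33 − 0) = 22/33 ≈ 0.6667.
#ff6f61 → (255, 111, 97); #69203b → (105, 32, 59).
R = 255 + 0.6667 × (105 − 255) = 154.995 → 155
G = 111 + 0.6667 × (32 − 111) = 58.331 → 58
B = 97 + 0.6667 × (59 − 97) = 71.665 → 72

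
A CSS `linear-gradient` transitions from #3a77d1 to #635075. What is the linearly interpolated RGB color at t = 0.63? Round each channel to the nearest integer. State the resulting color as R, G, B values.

(84, 94, 151)

#3a77d1 → (58, 119, 209); #635075 → (99, 80, 117).
R = 58 + 0.63 × (99 − 58) = 58 + 0.63 × 41 = 83.83 → 84
G = 119 + 0.63 × (80 − 119) = 119 + 0.63 × -39 = 94.43 → 94
B = 209 + 0.63 × (117 − 209) = 209 + 0.63 × -92 = 151.04 → 151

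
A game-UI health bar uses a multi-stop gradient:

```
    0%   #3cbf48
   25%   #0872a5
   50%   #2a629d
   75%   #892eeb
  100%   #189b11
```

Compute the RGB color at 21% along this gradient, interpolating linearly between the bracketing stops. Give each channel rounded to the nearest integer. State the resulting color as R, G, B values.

21% lies between the 0% and 25% stops, so the local fraction is t = (21 − 0)/(25 − 0) = 21/25 ≈ 0.84.
#3cbf48 → (60, 191, 72); #0872a5 → (8, 114, 165).
R = 60 + 0.84 × (8 − 60) = 16.32 → 16
G = 191 + 0.84 × (114 − 191) = 126.32 → 126
B = 72 + 0.84 × (165 − 72) = 150.12 → 150

(16, 126, 150)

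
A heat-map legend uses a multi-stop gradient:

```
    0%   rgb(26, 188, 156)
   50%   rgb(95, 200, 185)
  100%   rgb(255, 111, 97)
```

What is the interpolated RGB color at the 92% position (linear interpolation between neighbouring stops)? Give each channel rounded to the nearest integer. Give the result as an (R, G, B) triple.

(229, 125, 111)

92% lies between the 50% and 100% stops, so the local fraction is t = (92 − 50)/(100 − 50) = 42/50 ≈ 0.84.
R = 95 + 0.84 × (255 − 95) = 229.4 → 229
G = 200 + 0.84 × (111 − 200) = 125.24 → 125
B = 185 + 0.84 × (97 − 185) = 111.08 → 111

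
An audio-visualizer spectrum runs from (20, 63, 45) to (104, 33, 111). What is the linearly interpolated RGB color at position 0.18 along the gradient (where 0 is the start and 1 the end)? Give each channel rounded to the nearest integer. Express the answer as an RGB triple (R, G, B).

R = 20 + 0.18 × (104 − 20) = 20 + 0.18 × 84 = 35.12 → 35
G = 63 + 0.18 × (33 − 63) = 63 + 0.18 × -30 = 57.6 → 58
B = 45 + 0.18 × (111 − 45) = 45 + 0.18 × 66 = 56.88 → 57
So the blended color is (35, 58, 57), about #233a39.

(35, 58, 57)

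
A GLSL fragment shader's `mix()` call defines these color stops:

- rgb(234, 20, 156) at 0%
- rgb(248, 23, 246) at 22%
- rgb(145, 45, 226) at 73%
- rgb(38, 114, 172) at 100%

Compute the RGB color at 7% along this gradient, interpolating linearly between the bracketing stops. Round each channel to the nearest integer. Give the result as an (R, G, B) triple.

7% lies between the 0% and 22% stops, so the local fraction is t = (7 − 0)/(22 − 0) = 7/22 ≈ 0.3182.
R = 234 + 0.3182 × (248 − 234) = 238.455 → 238
G = 20 + 0.3182 × (23 − 20) = 20.955 → 21
B = 156 + 0.3182 × (246 − 156) = 184.638 → 185

(238, 21, 185)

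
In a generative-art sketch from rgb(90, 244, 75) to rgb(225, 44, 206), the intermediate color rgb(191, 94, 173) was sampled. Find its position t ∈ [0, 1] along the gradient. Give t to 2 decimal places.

Invert the lerp on the G channel (largest span, 200): t = (94 − 244) / (44 − 244) = -150/-200 = 0.75.
Check on R: (191 − 90)/(225 − 90) = 0.7481 ✓

0.75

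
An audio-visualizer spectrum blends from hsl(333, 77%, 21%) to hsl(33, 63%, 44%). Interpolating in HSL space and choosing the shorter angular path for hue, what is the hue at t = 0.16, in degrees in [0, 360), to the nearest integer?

343

Hue: 33 − 333 = -300°, but |-300| > 180 so the shorter arc goes the other way: Δh = -300 + 360 = 60°.
H = 333 + 0.16 × (60) = 342.6 → 343°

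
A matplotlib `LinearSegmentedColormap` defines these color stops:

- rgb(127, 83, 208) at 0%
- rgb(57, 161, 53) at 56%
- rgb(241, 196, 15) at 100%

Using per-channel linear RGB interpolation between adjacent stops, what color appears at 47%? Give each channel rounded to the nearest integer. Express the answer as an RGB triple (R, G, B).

47% lies between the 0% and 56% stops, so the local fraction is t = (47 − 0)/(56 − 0) = 47/56 ≈ 0.8393.
R = 127 + 0.8393 × (57 − 127) = 68.249 → 68
G = 83 + 0.8393 × (161 − 83) = 148.465 → 148
B = 208 + 0.8393 × (53 − 208) = 77.909 → 78

(68, 148, 78)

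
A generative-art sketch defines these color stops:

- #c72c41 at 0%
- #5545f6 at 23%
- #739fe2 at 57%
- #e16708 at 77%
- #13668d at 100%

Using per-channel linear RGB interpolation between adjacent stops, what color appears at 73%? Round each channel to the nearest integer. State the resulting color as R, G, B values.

73% lies between the 57% and 77% stops, so the local fraction is t = (73 − 57)/(77 − 57) = 16/20 ≈ 0.8.
#739fe2 → (115, 159, 226); #e16708 → (225, 103, 8).
R = 115 + 0.8 × (225 − 115) = 203 → 203
G = 159 + 0.8 × (103 − 159) = 114.2 → 114
B = 226 + 0.8 × (8 − 226) = 51.6 → 52

(203, 114, 52)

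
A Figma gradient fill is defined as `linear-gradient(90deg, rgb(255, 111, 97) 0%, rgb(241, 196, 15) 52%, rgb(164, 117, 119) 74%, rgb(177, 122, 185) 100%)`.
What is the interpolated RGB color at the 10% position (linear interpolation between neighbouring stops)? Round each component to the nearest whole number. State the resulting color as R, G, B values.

(252, 127, 81)

10% lies between the 0% and 52% stops, so the local fraction is t = (10 − 0)/(52 − 0) = 10/52 ≈ 0.1923.
R = 255 + 0.1923 × (241 − 255) = 252.308 → 252
G = 111 + 0.1923 × (196 − 111) = 127.346 → 127
B = 97 + 0.1923 × (15 − 97) = 81.231 → 81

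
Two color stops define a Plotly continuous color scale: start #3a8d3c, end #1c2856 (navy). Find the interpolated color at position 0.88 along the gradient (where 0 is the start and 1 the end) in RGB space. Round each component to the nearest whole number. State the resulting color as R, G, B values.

(32, 52, 83)

#3a8d3c → (58, 141, 60); #1c2856 → (28, 40, 86).
R = 58 + 0.88 × (28 − 58) = 58 + 0.88 × -30 = 31.6 → 32
G = 141 + 0.88 × (40 − 141) = 141 + 0.88 × -101 = 52.12 → 52
B = 60 + 0.88 × (86 − 60) = 60 + 0.88 × 26 = 82.88 → 83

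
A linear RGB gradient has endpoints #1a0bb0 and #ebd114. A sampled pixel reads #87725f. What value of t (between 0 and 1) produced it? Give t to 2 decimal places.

0.52

Invert the lerp on the R channel (largest span, 209): t = (135 − 26) / (235 − 26) = 109/209 = 0.52153.
Check on G: (114 − 11)/(209 − 11) = 0.5202 ✓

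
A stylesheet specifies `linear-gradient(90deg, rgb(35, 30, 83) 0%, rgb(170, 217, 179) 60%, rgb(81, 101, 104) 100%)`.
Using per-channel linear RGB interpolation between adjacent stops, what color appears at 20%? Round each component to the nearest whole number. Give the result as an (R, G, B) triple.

(80, 92, 115)

20% lies between the 0% and 60% stops, so the local fraction is t = (20 − 0)/(60 − 0) = 20/60 ≈ 0.3333.
R = 35 + 0.3333 × (170 − 35) = 79.995 → 80
G = 30 + 0.3333 × (217 − 30) = 92.327 → 92
B = 83 + 0.3333 × (179 − 83) = 114.997 → 115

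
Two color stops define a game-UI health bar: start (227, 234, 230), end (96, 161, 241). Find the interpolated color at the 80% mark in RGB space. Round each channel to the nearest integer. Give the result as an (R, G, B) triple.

80% corresponds to t = 0.8.
R = 227 + 0.8 × (96 − 227) = 227 + 0.8 × -131 = 122.2 → 122
G = 234 + 0.8 × (161 − 234) = 234 + 0.8 × -73 = 175.6 → 176
B = 230 + 0.8 × (241 − 230) = 230 + 0.8 × 11 = 238.8 → 239
So the blended color is (122, 176, 239), about #7ab0ef.

(122, 176, 239)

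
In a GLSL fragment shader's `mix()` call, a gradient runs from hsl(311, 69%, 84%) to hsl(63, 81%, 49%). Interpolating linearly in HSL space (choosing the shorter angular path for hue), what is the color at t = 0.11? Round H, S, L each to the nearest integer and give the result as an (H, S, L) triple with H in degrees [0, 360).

(323, 70, 80)

Hue: 63 − 311 = -248°, but |-248| > 180 so the shorter arc goes the other way: Δh = -248 + 360 = 112°.
H = 311 + 0.11 × (112) = 323.32 → 323°
S = 69 + 0.11 × (81 − 69) = 70.32 → 70%
L = 84 + 0.11 × (49 − 84) = 80.15 → 80%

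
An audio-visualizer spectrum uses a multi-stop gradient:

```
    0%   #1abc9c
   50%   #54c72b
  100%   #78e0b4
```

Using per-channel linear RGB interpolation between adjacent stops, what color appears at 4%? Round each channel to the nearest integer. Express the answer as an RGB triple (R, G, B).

(31, 189, 147)

4% lies between the 0% and 50% stops, so the local fraction is t = (4 − 0)/(50 − 0) = 4/50 ≈ 0.08.
#1abc9c → (26, 188, 156); #54c72b → (84, 199, 43).
R = 26 + 0.08 × (84 − 26) = 30.64 → 31
G = 188 + 0.08 × (199 − 188) = 188.88 → 189
B = 156 + 0.08 × (43 − 156) = 146.96 → 147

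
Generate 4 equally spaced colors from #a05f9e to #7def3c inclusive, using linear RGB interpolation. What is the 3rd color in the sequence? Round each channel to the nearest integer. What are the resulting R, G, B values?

(137, 191, 93)

With 4 swatches and endpoints inclusive, swatch 3 sits at t = (3 − 1)/(4 − 1) = 2/3 ≈ 0.6667.
#a05f9e → (160, 95, 158); #7def3c → (125, 239, 60).
R = 160 + 0.6667 × (125 − 160) = 136.666 → 137
G = 95 + 0.6667 × (239 − 95) = 191.005 → 191
B = 158 + 0.6667 × (60 − 158) = 92.663 → 93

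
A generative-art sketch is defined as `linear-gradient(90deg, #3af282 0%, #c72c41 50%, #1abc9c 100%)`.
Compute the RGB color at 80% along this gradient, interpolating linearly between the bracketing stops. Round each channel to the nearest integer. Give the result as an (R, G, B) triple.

80% lies between the 50% and 100% stops, so the local fraction is t = (80 − 50)/(100 − 50) = 30/50 ≈ 0.6.
#c72c41 → (199, 44, 65); #1abc9c → (26, 188, 156).
R = 199 + 0.6 × (26 − 199) = 95.2 → 95
G = 44 + 0.6 × (188 − 44) = 130.4 → 130
B = 65 + 0.6 × (156 − 65) = 119.6 → 120

(95, 130, 120)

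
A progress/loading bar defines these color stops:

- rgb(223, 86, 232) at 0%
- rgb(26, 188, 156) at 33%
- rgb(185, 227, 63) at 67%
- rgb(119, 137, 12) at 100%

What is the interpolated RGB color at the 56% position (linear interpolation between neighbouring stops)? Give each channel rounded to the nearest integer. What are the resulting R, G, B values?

(134, 214, 93)

56% lies between the 33% and 67% stops, so the local fraction is t = (56 − 33)/(67 − 33) = 23/34 ≈ 0.6765.
R = 26 + 0.6765 × (185 − 26) = 133.564 → 134
G = 188 + 0.6765 × (227 − 188) = 214.383 → 214
B = 156 + 0.6765 × (63 − 156) = 93.085 → 93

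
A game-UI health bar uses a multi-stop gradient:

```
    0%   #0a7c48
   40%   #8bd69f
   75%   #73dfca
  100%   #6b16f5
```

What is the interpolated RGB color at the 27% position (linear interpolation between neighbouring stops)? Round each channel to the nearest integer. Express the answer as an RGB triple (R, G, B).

(97, 185, 131)

27% lies between the 0% and 40% stops, so the local fraction is t = (27 − 0)/(40 − 0) = 27/40 ≈ 0.675.
#0a7c48 → (10, 124, 72); #8bd69f → (139, 214, 159).
R = 10 + 0.675 × (139 − 10) = 97.075 → 97
G = 124 + 0.675 × (214 − 124) = 184.75 → 185
B = 72 + 0.675 × (159 − 72) = 130.725 → 131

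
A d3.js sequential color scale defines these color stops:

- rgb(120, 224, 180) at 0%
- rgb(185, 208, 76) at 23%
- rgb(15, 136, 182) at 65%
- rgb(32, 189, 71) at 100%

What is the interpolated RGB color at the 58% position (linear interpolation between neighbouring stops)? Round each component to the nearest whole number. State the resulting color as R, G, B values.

(43, 148, 164)

58% lies between the 23% and 65% stops, so the local fraction is t = (58 − 23)/(65 − 23) = 35/42 ≈ 0.8333.
R = 185 + 0.8333 × (15 − 185) = 43.339 → 43
G = 208 + 0.8333 × (136 − 208) = 148.002 → 148
B = 76 + 0.8333 × (182 − 76) = 164.33 → 164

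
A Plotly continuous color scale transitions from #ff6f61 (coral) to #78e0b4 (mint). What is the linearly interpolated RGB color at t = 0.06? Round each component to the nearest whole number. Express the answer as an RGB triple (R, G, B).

(247, 118, 102)

#ff6f61 → (255, 111, 97); #78e0b4 → (120, 224, 180).
R = 255 + 0.06 × (120 − 255) = 255 + 0.06 × -135 = 246.9 → 247
G = 111 + 0.06 × (224 − 111) = 111 + 0.06 × 113 = 117.78 → 118
B = 97 + 0.06 × (180 − 97) = 97 + 0.06 × 83 = 101.98 → 102
So the blended color is (247, 118, 102), about #f77666.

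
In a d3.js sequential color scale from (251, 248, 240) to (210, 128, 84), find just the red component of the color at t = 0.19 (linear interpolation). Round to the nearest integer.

R = 251 + 0.19 × (210 − 251) = 243.21 → 243

243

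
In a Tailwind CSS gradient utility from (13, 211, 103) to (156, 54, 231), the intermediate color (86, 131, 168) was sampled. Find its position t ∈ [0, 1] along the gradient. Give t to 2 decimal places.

Invert the lerp on the G channel (largest span, 157): t = (131 − 211) / (54 − 211) = -80/-157 = 0.50955.
Check on R: (86 − 13)/(156 − 13) = 0.5105 ✓

0.51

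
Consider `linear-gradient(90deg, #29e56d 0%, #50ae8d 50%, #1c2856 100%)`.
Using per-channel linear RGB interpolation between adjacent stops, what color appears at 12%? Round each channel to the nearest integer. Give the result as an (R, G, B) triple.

(50, 216, 117)

12% lies between the 0% and 50% stops, so the local fraction is t = (12 − 0)/(50 − 0) = 12/50 ≈ 0.24.
#29e56d → (41, 229, 109); #50ae8d → (80, 174, 141).
R = 41 + 0.24 × (80 − 41) = 50.36 → 50
G = 229 + 0.24 × (174 − 229) = 215.8 → 216
B = 109 + 0.24 × (141 − 109) = 116.68 → 117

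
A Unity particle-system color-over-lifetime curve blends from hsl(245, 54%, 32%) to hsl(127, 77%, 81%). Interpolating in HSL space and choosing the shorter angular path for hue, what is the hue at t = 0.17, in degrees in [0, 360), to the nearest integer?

225

Hue arc: Δh = 127 − 245 = -118° (|Δh| ≤ 180, already the shorter path).
H = 245 + 0.17 × (-118) = 224.94 → 225°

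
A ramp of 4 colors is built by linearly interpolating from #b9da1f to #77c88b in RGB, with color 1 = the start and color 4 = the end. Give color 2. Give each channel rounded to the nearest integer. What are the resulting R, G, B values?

(163, 212, 67)

With 4 swatches and endpoints inclusive, swatch 2 sits at t = (2 − 1)/(4 − 1) = 1/3 ≈ 0.3333.
#b9da1f → (185, 218, 31); #77c88b → (119, 200, 139).
R = 185 + 0.3333 × (119 − 185) = 163.002 → 163
G = 218 + 0.3333 × (200 − 218) = 212.001 → 212
B = 31 + 0.3333 × (139 − 31) = 66.996 → 67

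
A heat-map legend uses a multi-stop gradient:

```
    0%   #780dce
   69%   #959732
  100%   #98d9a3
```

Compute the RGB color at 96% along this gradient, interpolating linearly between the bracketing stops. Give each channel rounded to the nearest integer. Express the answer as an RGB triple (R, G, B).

(152, 208, 148)

96% lies between the 69% and 100% stops, so the local fraction is t = (96 − 69)/(100 − 69) = 27/31 ≈ 0.871.
#959732 → (149, 151, 50); #98d9a3 → (152, 217, 163).
R = 149 + 0.871 × (152 − 149) = 151.613 → 152
G = 151 + 0.871 × (217 − 151) = 208.486 → 208
B = 50 + 0.871 × (163 − 50) = 148.423 → 148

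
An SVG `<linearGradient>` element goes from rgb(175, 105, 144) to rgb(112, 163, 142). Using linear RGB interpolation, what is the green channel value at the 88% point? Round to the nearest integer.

156

G = 105 + 0.88 × (163 − 105) = 156.04 → 156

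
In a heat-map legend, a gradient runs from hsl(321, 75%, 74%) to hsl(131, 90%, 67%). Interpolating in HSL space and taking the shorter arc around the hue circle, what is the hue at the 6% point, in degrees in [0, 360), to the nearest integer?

Hue: 131 − 321 = -190°, but |-190| > 180 so the shorter arc goes the other way: Δh = -190 + 360 = 170°.
H = 321 + 0.06 × (170) = 331.2 → 331°

331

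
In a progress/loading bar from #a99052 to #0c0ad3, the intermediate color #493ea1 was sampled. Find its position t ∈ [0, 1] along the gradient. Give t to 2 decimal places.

0.61

Invert the lerp on the R channel (largest span, 157): t = (73 − 169) / (12 − 169) = -96/-157 = 0.61146.
Check on G: (62 − 144)/(10 − 144) = 0.6119 ✓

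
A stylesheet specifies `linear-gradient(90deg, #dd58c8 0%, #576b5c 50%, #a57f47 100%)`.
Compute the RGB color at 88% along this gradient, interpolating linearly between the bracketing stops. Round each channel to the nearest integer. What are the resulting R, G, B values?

(146, 122, 76)

88% lies between the 50% and 100% stops, so the local fraction is t = (88 − 50)/(100 − 50) = 38/50 ≈ 0.76.
#576b5c → (87, 107, 92); #a57f47 → (165, 127, 71).
R = 87 + 0.76 × (165 − 87) = 146.28 → 146
G = 107 + 0.76 × (127 − 107) = 122.2 → 122
B = 92 + 0.76 × (71 − 92) = 76.04 → 76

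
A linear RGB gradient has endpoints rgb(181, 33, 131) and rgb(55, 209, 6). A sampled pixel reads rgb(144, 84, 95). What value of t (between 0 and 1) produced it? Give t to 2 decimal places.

0.29

Invert the lerp on the G channel (largest span, 176): t = (84 − 33) / (209 − 33) = 51/176 = 0.28977.
Check on R: (144 − 181)/(55 − 181) = 0.2937 ✓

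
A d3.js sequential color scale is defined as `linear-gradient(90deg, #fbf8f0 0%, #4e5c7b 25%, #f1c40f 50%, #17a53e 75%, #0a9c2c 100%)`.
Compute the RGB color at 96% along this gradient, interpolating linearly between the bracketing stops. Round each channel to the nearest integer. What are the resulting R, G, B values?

96% lies between the 75% and 100% stops, so the local fraction is t = (96 − 75)/(100 − 75) = 21/25 ≈ 0.84.
#17a53e → (23, 165, 62); #0a9c2c → (10, 156, 44).
R = 23 + 0.84 × (10 − 23) = 12.08 → 12
G = 165 + 0.84 × (156 − 165) = 157.44 → 157
B = 62 + 0.84 × (44 − 62) = 46.88 → 47

(12, 157, 47)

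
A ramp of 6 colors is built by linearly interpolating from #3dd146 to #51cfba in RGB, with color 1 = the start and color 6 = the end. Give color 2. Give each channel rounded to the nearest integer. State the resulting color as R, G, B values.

(65, 209, 93)

With 6 swatches and endpoints inclusive, swatch 2 sits at t = (2 − 1)/(6 − 1) = 1/5 ≈ 0.2.
#3dd146 → (61, 209, 70); #51cfba → (81, 207, 186).
R = 61 + 0.2 × (81 − 61) = 65 → 65
G = 209 + 0.2 × (207 − 209) = 208.6 → 209
B = 70 + 0.2 × (186 − 70) = 93.2 → 93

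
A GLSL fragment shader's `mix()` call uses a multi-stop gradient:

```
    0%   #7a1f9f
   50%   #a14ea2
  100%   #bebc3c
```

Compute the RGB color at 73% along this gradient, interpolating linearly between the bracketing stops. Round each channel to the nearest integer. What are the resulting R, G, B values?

73% lies between the 50% and 100% stops, so the local fraction is t = (73 − 50)/(100 − 50) = 23/50 ≈ 0.46.
#a14ea2 → (161, 78, 162); #bebc3c → (190, 188, 60).
R = 161 + 0.46 × (190 − 161) = 174.34 → 174
G = 78 + 0.46 × (188 − 78) = 128.6 → 129
B = 162 + 0.46 × (60 − 162) = 115.08 → 115

(174, 129, 115)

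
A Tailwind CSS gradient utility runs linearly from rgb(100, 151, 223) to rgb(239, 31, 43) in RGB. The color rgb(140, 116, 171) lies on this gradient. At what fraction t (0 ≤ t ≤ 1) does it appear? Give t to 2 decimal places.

Invert the lerp on the B channel (largest span, 180): t = (171 − 223) / (43 − 223) = -52/-180 = 0.28889.
Check on R: (140 − 100)/(239 − 100) = 0.2878 ✓

0.29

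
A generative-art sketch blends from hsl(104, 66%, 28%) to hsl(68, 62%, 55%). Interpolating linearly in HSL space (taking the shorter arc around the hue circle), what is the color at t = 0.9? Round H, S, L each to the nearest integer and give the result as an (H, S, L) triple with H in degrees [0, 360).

Hue arc: Δh = 68 − 104 = -36° (|Δh| ≤ 180, already the shorter path).
H = 104 + 0.9 × (-36) = 71.6 → 72°
S = 66 + 0.9 × (62 − 66) = 62.4 → 62%
L = 28 + 0.9 × (55 − 28) = 52.3 → 52%

(72, 62, 52)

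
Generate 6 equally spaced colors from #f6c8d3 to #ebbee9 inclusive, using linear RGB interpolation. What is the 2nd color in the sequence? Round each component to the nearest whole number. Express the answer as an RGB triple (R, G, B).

With 6 swatches and endpoints inclusive, swatch 2 sits at t = (2 − 1)/(6 − 1) = 1/5 ≈ 0.2.
#f6c8d3 → (246, 200, 211); #ebbee9 → (235, 190, 233).
R = 246 + 0.2 × (235 − 246) = 243.8 → 244
G = 200 + 0.2 × (190 − 200) = 198 → 198
B = 211 + 0.2 × (233 − 211) = 215.4 → 215

(244, 198, 215)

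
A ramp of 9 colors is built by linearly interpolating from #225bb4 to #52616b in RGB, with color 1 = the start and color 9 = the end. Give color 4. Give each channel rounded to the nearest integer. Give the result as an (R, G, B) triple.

(52, 93, 153)

With 9 swatches and endpoints inclusive, swatch 4 sits at t = (4 − 1)/(9 − 1) = 3/8 ≈ 0.375.
#225bb4 → (34, 91, 180); #52616b → (82, 97, 107).
R = 34 + 0.375 × (82 − 34) = 52 → 52
G = 91 + 0.375 × (97 − 91) = 93.25 → 93
B = 180 + 0.375 × (107 − 180) = 152.625 → 153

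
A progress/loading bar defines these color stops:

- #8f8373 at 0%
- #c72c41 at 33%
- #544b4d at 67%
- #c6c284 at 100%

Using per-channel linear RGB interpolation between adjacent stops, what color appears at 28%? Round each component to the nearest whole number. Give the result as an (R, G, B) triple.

28% lies between the 0% and 33% stops, so the local fraction is t = (28 − 0)/(33 − 0) = 28/33 ≈ 0.8485.
#8f8373 → (143, 131, 115); #c72c41 → (199, 44, 65).
R = 143 + 0.8485 × (199 − 143) = 190.516 → 191
G = 131 + 0.8485 × (44 − 131) = 57.18 → 57
B = 115 + 0.8485 × (65 − 115) = 72.575 → 73

(191, 57, 73)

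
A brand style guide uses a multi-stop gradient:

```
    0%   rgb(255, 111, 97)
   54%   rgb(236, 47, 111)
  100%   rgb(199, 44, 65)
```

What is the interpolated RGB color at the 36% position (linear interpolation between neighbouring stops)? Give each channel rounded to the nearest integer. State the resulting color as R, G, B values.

(242, 68, 106)

36% lies between the 0% and 54% stops, so the local fraction is t = (36 − 0)/(54 − 0) = 36/54 ≈ 0.6667.
R = 255 + 0.6667 × (236 − 255) = 242.333 → 242
G = 111 + 0.6667 × (47 − 111) = 68.331 → 68
B = 97 + 0.6667 × (111 − 97) = 106.334 → 106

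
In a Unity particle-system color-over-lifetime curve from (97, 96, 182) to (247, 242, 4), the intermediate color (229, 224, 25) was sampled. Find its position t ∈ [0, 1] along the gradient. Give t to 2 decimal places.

Invert the lerp on the B channel (largest span, 178): t = (25 − 182) / (4 − 182) = -157/-178 = 0.88202.
Check on R: (229 − 97)/(247 − 97) = 0.88 ✓

0.88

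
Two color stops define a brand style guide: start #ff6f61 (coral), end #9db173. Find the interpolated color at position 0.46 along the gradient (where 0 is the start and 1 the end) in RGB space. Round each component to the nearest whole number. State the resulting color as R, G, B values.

#ff6f61 → (255, 111, 97); #9db173 → (157, 177, 115).
R = 255 + 0.46 × (157 − 255) = 255 + 0.46 × -98 = 209.92 → 210
G = 111 + 0.46 × (177 − 111) = 111 + 0.46 × 66 = 141.36 → 141
B = 97 + 0.46 × (115 − 97) = 97 + 0.46 × 18 = 105.28 → 105

(210, 141, 105)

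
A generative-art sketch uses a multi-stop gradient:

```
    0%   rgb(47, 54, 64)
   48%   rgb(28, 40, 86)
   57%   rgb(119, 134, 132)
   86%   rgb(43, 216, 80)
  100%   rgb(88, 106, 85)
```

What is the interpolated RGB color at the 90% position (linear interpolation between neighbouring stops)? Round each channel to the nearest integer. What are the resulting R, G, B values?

(56, 185, 81)

90% lies between the 86% and 100% stops, so the local fraction is t = (90 − 86)/(100 − 86) = 4/14 ≈ 0.2857.
R = 43 + 0.2857 × (88 − 43) = 55.856 → 56
G = 216 + 0.2857 × (106 − 216) = 184.573 → 185
B = 80 + 0.2857 × (85 − 80) = 81.428 → 81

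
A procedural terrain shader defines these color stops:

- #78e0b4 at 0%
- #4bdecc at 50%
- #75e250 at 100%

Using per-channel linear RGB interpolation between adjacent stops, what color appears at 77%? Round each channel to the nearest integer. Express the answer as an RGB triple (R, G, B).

77% lies between the 50% and 100% stops, so the local fraction is t = (77 − 50)/(100 − 50) = 27/50 ≈ 0.54.
#4bdecc → (75, 222, 204); #75e250 → (117, 226, 80).
R = 75 + 0.54 × (117 − 75) = 97.68 → 98
G = 222 + 0.54 × (226 − 222) = 224.16 → 224
B = 204 + 0.54 × (80 − 204) = 137.04 → 137

(98, 224, 137)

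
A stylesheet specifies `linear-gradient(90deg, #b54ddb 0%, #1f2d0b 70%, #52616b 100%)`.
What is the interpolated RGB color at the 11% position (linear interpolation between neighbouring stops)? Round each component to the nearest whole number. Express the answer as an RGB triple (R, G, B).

(157, 72, 186)

11% lies between the 0% and 70% stops, so the local fraction is t = (11 − 0)/(70 − 0) = 11/70 ≈ 0.1571.
#b54ddb → (181, 77, 219); #1f2d0b → (31, 45, 11).
R = 181 + 0.1571 × (31 − 181) = 157.435 → 157
G = 77 + 0.1571 × (45 − 77) = 71.973 → 72
B = 219 + 0.1571 × (11 − 219) = 186.323 → 186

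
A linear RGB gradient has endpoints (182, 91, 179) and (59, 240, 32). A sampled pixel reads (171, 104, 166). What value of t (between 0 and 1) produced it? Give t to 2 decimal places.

Invert the lerp on the G channel (largest span, 149): t = (104 − 91) / (240 − 91) = 13/149 = 0.087248.
Check on R: (171 − 182)/(59 − 182) = 0.08943 ✓

0.09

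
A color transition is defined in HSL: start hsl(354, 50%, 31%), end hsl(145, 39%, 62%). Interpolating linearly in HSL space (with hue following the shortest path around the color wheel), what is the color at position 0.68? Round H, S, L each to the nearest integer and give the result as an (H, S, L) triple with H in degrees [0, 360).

(97, 43, 52)

Hue: 145 − 354 = -209°, but |-209| > 180 so the shorter arc goes the other way: Δh = -209 + 360 = 151°.
H = 354 + 0.68 × (151) = 456.68 → 457 → 457 mod 360 = 97°
S = 50 + 0.68 × (39 − 50) = 42.52 → 43%
L = 31 + 0.68 × (62 − 31) = 52.08 → 52%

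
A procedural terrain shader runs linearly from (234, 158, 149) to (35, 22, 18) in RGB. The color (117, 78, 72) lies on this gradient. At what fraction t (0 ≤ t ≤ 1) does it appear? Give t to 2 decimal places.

Invert the lerp on the R channel (largest span, 199): t = (117 − 234) / (35 − 234) = -117/-199 = 0.58794.
Check on G: (78 − 158)/(22 − 158) = 0.5882 ✓

0.59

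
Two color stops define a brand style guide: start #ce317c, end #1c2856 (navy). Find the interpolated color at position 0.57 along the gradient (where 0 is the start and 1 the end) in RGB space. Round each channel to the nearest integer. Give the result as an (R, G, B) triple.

(105, 44, 102)

#ce317c → (206, 49, 124); #1c2856 → (28, 40, 86).
R = 206 + 0.57 × (28 − 206) = 206 + 0.57 × -178 = 104.54 → 105
G = 49 + 0.57 × (40 − 49) = 49 + 0.57 × -9 = 43.87 → 44
B = 124 + 0.57 × (86 − 124) = 124 + 0.57 × -38 = 102.34 → 102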